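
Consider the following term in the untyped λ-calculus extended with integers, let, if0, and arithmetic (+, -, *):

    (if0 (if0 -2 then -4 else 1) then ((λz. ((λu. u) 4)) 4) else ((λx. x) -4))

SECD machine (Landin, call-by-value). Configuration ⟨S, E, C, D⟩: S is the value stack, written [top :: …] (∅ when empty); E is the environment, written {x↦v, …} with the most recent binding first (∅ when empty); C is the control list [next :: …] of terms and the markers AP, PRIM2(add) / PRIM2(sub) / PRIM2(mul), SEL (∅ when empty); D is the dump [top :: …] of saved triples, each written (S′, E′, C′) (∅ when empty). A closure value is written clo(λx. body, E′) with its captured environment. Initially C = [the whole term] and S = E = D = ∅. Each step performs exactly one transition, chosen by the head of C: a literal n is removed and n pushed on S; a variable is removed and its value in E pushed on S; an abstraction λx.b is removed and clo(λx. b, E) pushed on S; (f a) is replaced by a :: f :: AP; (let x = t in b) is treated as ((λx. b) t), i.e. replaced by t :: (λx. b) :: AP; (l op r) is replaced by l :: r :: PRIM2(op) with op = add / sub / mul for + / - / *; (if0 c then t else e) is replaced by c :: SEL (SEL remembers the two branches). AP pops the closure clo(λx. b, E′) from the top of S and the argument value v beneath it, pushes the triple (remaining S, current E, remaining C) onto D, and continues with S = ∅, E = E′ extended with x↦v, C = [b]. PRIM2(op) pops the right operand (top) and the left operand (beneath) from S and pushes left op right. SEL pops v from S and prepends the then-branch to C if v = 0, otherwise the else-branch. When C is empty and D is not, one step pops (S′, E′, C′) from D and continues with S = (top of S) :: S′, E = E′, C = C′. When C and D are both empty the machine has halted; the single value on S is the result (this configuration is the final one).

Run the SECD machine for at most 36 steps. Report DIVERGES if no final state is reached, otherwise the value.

[0] [S=∅ | E=∅ | C=[(if0 (if0 -2 then -4 else 1) then ((λz. ((λu. u) 4)) 4) else ((λx. x) -4))] | D=∅]
[1] [S=∅ | E=∅ | C=[(if0 -2 then -4 else 1) :: SEL] | D=∅]
[2] [S=∅ | E=∅ | C=[-2 :: SEL :: SEL] | D=∅]
[3] [S=[-2] | E=∅ | C=[SEL :: SEL] | D=∅]
[4] [S=∅ | E=∅ | C=[1 :: SEL] | D=∅]
[5] [S=[1] | E=∅ | C=[SEL] | D=∅]
[6] [S=∅ | E=∅ | C=[((λx. x) -4)] | D=∅]
[7] [S=∅ | E=∅ | C=[-4 :: (λx. x) :: AP] | D=∅]
[8] [S=[-4] | E=∅ | C=[(λx. x) :: AP] | D=∅]
[9] [S=[clo(λx. x, ∅) :: -4] | E=∅ | C=[AP] | D=∅]
[10] [S=∅ | E={x↦-4} | C=[x] | D=[(∅, ∅, ∅)]]
[11] [S=[-4] | E={x↦-4} | C=∅ | D=[(∅, ∅, ∅)]]
[12] [S=[-4] | E=∅ | C=∅ | D=∅]
→ final value -4

Answer: -4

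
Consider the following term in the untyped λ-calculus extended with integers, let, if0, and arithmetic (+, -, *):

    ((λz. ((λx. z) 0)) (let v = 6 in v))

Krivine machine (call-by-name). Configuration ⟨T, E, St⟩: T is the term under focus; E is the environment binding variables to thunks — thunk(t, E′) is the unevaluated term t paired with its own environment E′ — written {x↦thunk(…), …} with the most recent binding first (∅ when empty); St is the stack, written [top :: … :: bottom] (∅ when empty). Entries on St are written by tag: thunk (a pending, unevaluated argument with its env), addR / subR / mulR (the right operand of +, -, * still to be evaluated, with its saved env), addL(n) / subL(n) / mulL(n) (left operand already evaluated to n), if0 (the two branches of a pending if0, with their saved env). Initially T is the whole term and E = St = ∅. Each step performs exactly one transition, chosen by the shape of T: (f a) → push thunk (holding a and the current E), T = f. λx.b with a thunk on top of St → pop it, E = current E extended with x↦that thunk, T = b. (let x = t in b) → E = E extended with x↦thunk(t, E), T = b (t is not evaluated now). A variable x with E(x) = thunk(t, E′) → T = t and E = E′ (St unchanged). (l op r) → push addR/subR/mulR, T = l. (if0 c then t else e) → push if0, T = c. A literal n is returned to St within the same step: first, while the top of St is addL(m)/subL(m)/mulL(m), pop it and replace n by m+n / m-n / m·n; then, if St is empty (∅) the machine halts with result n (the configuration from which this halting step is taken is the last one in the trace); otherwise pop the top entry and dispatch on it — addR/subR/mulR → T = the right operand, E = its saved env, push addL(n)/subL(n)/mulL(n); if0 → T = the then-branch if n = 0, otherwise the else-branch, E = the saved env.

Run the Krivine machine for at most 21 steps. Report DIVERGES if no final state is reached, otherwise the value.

0. [T=((λz. ((λx. z) 0)) (let v = 6 in v)) | E=∅ | St=∅]
1. [T=(λz. ((λx. z) 0)) | E=∅ | St=[thunk]]
2. [T=((λx. z) 0) | E={z↦thunk((let v = 6 in v), ∅)} | St=∅]
3. [T=(λx. z) | E={z↦thunk((let v = 6 in v), ∅)} | St=[thunk]]
4. [T=z | E={x↦thunk(0, {z↦thunk((let v = 6 in v), ∅)}), z↦thunk((let v = 6 in v), ∅)} | St=∅]
5. [T=(let v = 6 in v) | E=∅ | St=∅]
6. [T=v | E={v↦thunk(6, ∅)} | St=∅]
7. [T=6 | E=∅ | St=∅]
→ final value 6

Answer: 6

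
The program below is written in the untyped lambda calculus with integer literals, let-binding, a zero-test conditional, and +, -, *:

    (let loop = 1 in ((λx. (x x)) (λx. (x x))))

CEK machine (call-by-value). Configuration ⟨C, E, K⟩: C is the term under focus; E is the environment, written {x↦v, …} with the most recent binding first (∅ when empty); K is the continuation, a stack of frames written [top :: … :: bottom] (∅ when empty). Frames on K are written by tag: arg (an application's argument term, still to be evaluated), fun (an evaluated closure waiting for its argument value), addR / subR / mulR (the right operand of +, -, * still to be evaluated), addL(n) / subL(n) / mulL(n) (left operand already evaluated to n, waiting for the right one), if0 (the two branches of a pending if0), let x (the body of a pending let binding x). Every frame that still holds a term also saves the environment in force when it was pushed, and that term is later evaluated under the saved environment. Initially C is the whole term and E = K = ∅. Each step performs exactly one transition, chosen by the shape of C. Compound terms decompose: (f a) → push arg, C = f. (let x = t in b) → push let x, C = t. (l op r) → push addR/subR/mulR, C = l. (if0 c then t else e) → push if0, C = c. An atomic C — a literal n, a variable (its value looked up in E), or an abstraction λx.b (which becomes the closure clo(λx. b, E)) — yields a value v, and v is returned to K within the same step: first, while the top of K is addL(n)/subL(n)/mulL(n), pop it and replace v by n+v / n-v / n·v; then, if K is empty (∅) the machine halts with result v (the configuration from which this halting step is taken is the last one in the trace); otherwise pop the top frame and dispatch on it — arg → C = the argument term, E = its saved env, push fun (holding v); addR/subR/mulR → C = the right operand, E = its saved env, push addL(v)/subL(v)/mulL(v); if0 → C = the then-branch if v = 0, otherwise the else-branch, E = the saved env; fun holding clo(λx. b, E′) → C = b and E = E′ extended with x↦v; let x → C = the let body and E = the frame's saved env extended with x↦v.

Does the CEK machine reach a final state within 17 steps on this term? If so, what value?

step 0: ⟨C=(let loop = 1 in ((λx. (x x)) (λx. (x x)))); E=∅; K=∅⟩
step 1: ⟨C=1; E=∅; K=[let loop]⟩
step 2: ⟨C=((λx. (x x)) (λx. (x x))); E={loop↦1}; K=∅⟩
step 3: ⟨C=(λx. (x x)); E={loop↦1}; K=[arg]⟩
step 4: ⟨C=(λx. (x x)); E={loop↦1}; K=[fun]⟩
step 5: ⟨C=(x x); E={x↦clo(λx. (x x), {loop↦1}), loop↦1}; K=∅⟩
step 6: ⟨C=x; E={x↦clo(λx. (x x), {loop↦1}), loop↦1}; K=[arg]⟩
step 7: ⟨C=x; E={x↦clo(λx. (x x), {loop↦1}), loop↦1}; K=[fun]⟩
… configuration repeats with period 3 (steps 5–7 recur indefinitely) …

Answer: DIVERGES (no final state within 17 steps)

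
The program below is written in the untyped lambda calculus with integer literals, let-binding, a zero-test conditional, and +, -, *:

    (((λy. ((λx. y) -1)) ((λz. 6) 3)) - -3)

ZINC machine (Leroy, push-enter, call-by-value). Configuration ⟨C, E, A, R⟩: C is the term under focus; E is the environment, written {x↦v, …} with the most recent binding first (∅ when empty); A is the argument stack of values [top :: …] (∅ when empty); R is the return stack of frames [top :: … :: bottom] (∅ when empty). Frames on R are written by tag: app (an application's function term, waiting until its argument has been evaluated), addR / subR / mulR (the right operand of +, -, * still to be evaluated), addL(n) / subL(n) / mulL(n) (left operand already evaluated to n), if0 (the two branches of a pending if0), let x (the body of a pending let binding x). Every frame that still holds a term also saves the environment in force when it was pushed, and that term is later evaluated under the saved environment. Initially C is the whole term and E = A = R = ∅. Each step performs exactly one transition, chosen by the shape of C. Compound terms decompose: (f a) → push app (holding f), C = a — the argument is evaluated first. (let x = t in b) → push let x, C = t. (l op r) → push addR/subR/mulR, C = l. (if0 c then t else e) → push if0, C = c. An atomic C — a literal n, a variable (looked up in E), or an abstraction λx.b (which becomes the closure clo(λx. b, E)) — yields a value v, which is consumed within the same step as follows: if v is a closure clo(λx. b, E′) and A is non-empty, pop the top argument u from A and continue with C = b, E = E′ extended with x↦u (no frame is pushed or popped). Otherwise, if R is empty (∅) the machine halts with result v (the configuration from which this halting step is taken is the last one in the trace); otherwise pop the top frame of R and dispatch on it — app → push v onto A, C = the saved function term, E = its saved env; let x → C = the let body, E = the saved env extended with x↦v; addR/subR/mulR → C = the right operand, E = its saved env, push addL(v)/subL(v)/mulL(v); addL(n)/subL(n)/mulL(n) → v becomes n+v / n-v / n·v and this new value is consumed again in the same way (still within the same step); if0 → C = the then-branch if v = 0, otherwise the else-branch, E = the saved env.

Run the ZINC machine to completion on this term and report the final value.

t=0: [C=(((λy. ((λx. y) -1)) ((λz. 6) 3)) - -3) | E=∅ | A=∅ | R=∅]
t=1: [C=((λy. ((λx. y) -1)) ((λz. 6) 3)) | E=∅ | A=∅ | R=[subR]]
t=2: [C=((λz. 6) 3) | E=∅ | A=∅ | R=[app :: subR]]
t=3: [C=3 | E=∅ | A=∅ | R=[app :: app :: subR]]
t=4: [C=(λz. 6) | E=∅ | A=[3] | R=[app :: subR]]
t=5: [C=6 | E={z↦3} | A=∅ | R=[app :: subR]]
t=6: [C=(λy. ((λx. y) -1)) | E=∅ | A=[6] | R=[subR]]
t=7: [C=((λx. y) -1) | E={y↦6} | A=∅ | R=[subR]]
t=8: [C=-1 | E={y↦6} | A=∅ | R=[app :: subR]]
t=9: [C=(λx. y) | E={y↦6} | A=[-1] | R=[subR]]
t=10: [C=y | E={x↦-1, y↦6} | A=∅ | R=[subR]]
t=11: [C=-3 | E=∅ | A=∅ | R=[subL(6)]]
→ final value 9

Answer: 9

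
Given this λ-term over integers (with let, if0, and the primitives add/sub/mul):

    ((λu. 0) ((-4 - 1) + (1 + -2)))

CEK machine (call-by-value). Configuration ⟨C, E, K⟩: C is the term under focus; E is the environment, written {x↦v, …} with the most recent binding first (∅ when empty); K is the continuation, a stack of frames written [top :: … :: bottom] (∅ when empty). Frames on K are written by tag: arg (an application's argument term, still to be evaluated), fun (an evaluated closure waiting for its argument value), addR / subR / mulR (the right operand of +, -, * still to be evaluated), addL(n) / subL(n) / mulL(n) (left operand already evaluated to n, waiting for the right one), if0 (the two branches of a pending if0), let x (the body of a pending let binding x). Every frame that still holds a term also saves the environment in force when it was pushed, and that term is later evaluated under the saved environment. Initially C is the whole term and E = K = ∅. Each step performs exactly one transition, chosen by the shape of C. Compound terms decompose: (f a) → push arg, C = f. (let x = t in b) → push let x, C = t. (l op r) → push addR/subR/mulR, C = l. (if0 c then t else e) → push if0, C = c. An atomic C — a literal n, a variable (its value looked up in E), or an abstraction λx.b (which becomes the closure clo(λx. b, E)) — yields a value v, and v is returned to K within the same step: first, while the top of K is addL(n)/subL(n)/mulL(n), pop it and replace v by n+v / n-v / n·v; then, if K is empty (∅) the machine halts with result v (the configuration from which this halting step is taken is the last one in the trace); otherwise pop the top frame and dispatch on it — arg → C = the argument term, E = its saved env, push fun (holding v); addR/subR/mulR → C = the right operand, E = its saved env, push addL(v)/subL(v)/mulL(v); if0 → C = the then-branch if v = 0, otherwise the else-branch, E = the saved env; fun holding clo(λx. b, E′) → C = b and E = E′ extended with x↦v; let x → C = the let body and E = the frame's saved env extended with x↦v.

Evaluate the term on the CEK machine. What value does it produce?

[0] [C=((λu. 0) ((-4 - 1) + (1 + -2))) | E=∅ | K=∅]
[1] [C=(λu. 0) | E=∅ | K=[arg]]
[2] [C=((-4 - 1) + (1 + -2)) | E=∅ | K=[fun]]
[3] [C=(-4 - 1) | E=∅ | K=[addR :: fun]]
[4] [C=-4 | E=∅ | K=[subR :: addR :: fun]]
[5] [C=1 | E=∅ | K=[subL(-4) :: addR :: fun]]
[6] [C=(1 + -2) | E=∅ | K=[addL(-5) :: fun]]
[7] [C=1 | E=∅ | K=[addR :: addL(-5) :: fun]]
[8] [C=-2 | E=∅ | K=[addL(1) :: addL(-5) :: fun]]
[9] [C=0 | E={u↦-6} | K=∅]
→ final value 0

Answer: 0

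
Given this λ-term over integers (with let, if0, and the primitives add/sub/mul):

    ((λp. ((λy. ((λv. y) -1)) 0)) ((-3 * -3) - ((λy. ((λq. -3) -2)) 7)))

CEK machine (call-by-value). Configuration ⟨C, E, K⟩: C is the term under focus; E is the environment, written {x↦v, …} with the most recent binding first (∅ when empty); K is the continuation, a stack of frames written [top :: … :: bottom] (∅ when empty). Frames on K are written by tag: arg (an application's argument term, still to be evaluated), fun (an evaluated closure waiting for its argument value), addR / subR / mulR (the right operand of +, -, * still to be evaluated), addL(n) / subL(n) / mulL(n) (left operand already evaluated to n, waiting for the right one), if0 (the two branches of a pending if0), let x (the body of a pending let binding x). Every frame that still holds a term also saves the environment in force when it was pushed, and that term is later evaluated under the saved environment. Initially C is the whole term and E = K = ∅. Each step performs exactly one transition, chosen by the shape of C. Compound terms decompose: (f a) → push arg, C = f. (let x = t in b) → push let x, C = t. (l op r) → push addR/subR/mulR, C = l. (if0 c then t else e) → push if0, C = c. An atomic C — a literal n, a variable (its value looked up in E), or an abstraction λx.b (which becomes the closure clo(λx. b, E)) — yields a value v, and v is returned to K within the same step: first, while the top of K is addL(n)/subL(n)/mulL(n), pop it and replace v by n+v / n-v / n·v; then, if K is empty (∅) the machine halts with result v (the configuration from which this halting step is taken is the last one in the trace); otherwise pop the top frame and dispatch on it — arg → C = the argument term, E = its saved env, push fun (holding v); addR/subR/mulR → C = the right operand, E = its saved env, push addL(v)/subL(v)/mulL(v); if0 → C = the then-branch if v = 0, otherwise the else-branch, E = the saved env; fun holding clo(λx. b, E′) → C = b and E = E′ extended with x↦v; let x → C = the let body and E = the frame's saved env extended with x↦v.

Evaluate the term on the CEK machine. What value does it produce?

Answer: 0

Machine steps:
step 0: [C=((λp. ((λy. ((λv. y) -1)) 0)) ((-3 * -3) - ((λy. ((λq. -3) -2)) 7))) | E=∅ | K=∅]
step 1: [C=(λp. ((λy. ((λv. y) -1)) 0)) | E=∅ | K=[arg]]
step 2: [C=((-3 * -3) - ((λy. ((λq. -3) -2)) 7)) | E=∅ | K=[fun]]
step 3: [C=(-3 * -3) | E=∅ | K=[subR :: fun]]
step 4: [C=-3 | E=∅ | K=[mulR :: subR :: fun]]
step 5: [C=-3 | E=∅ | K=[mulL(-3) :: subR :: fun]]
step 6: [C=((λy. ((λq. -3) -2)) 7) | E=∅ | K=[subL(9) :: fun]]
step 7: [C=(λy. ((λq. -3) -2)) | E=∅ | K=[arg :: subL(9) :: fun]]
step 8: [C=7 | E=∅ | K=[fun :: subL(9) :: fun]]
step 9: [C=((λq. -3) -2) | E={y↦7} | K=[subL(9) :: fun]]
step 10: [C=(λq. -3) | E={y↦7} | K=[arg :: subL(9) :: fun]]
step 11: [C=-2 | E={y↦7} | K=[fun :: subL(9) :: fun]]
step 12: [C=-3 | E={q↦-2, y↦7} | K=[subL(9) :: fun]]
step 13: [C=((λy. ((λv. y) -1)) 0) | E={p↦12} | K=∅]
step 14: [C=(λy. ((λv. y) -1)) | E={p↦12} | K=[arg]]
step 15: [C=0 | E={p↦12} | K=[fun]]
step 16: [C=((λv. y) -1) | E={y↦0, p↦12} | K=∅]
step 17: [C=(λv. y) | E={y↦0, p↦12} | K=[arg]]
step 18: [C=-1 | E={y↦0, p↦12} | K=[fun]]
step 19: [C=y | E={v↦-1, y↦0, p↦12} | K=∅]
→ final value 0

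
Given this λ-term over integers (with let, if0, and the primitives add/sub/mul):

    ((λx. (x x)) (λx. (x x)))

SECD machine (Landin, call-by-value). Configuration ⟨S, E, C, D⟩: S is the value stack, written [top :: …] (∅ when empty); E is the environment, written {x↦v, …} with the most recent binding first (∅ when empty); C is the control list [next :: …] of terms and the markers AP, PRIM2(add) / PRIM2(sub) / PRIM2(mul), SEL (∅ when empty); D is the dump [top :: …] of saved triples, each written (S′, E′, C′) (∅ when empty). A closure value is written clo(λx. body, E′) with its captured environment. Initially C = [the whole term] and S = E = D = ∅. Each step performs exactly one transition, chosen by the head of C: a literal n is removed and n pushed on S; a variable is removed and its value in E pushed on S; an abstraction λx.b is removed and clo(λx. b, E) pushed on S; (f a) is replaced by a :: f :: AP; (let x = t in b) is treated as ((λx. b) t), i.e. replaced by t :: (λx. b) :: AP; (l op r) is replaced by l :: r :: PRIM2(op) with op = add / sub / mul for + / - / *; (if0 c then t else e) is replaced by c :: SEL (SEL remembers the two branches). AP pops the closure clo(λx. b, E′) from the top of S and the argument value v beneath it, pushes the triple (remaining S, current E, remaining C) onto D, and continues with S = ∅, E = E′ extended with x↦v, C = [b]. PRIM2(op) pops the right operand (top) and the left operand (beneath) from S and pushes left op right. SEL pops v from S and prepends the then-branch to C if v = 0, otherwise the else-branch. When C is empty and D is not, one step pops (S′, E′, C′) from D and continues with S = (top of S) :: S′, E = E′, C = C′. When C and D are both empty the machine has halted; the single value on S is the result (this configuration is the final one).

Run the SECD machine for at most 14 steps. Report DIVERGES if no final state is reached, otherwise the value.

0. [S=∅ | E=∅ | C=[((λx. (x x)) (λx. (x x)))] | D=∅]
1. [S=∅ | E=∅ | C=[(λx. (x x)) :: (λx. (x x)) :: AP] | D=∅]
2. [S=[clo(λx. (x x), ∅)] | E=∅ | C=[(λx. (x x)) :: AP] | D=∅]
3. [S=[clo(λx. (x x), ∅) :: clo(λx. (x x), ∅)] | E=∅ | C=[AP] | D=∅]
4. [S=∅ | E={x↦clo(λx. (x x), ∅)} | C=[(x x)] | D=[(∅, ∅, ∅)]]
5. [S=∅ | E={x↦clo(λx. (x x), ∅)} | C=[x :: x :: AP] | D=[(∅, ∅, ∅)]]
6. [S=[clo(λx. (x x), ∅)] | E={x↦clo(λx. (x x), ∅)} | C=[x :: AP] | D=[(∅, ∅, ∅)]]
7. [S=[clo(λx. (x x), ∅) :: clo(λx. (x x), ∅)] | E={x↦clo(λx. (x x), ∅)} | C=[AP] | D=[(∅, ∅, ∅)]]
8. [S=∅ | E={x↦clo(λx. (x x), ∅)} | C=[(x x)] | D=[(∅, {x↦clo(λx. (x x), ∅)}, ∅) :: (∅, ∅, ∅)]]
9. [S=∅ | E={x↦clo(λx. (x x), ∅)} | C=[x :: x :: AP] | D=[(∅, {x↦clo(λx. (x x), ∅)}, ∅) :: (∅, ∅, ∅)]]
10. [S=[clo(λx. (x x), ∅)] | E={x↦clo(λx. (x x), ∅)} | C=[x :: AP] | D=[(∅, {x↦clo(λx. (x x), ∅)}, ∅) :: (∅, ∅, ∅)]]
11. [S=[clo(λx. (x x), ∅) :: clo(λx. (x x), ∅)] | E={x↦clo(λx. (x x), ∅)} | C=[AP] | D=[(∅, {x↦clo(λx. (x x), ∅)}, ∅) :: (∅, ∅, ∅)]]
12. [S=∅ | E={x↦clo(λx. (x x), ∅)} | C=[(x x)] | D=[(∅, {x↦clo(λx. (x x), ∅)}, ∅) :: (∅, {x↦clo(λx. (x x), ∅)}, ∅) :: (∅, ∅, ∅)]]
13. [S=∅ | E={x↦clo(λx. (x x), ∅)} | C=[x :: x :: AP] | D=[(∅, {x↦clo(λx. (x x), ∅)}, ∅) :: (∅, {x↦clo(λx. (x x), ∅)}, ∅) :: (∅, ∅, ∅)]]
14. [S=[clo(λx. (x x), ∅)] | E={x↦clo(λx. (x x), ∅)} | C=[x :: AP] | D=[(∅, {x↦clo(λx. (x x), ∅)}, ∅) :: (∅, {x↦clo(λx. (x x), ∅)}, ∅) :: (∅, ∅, ∅)]]
→ 14 transitions taken and the configuration is still not final: no result within 14 steps

Answer: DIVERGES (no final state within 14 steps)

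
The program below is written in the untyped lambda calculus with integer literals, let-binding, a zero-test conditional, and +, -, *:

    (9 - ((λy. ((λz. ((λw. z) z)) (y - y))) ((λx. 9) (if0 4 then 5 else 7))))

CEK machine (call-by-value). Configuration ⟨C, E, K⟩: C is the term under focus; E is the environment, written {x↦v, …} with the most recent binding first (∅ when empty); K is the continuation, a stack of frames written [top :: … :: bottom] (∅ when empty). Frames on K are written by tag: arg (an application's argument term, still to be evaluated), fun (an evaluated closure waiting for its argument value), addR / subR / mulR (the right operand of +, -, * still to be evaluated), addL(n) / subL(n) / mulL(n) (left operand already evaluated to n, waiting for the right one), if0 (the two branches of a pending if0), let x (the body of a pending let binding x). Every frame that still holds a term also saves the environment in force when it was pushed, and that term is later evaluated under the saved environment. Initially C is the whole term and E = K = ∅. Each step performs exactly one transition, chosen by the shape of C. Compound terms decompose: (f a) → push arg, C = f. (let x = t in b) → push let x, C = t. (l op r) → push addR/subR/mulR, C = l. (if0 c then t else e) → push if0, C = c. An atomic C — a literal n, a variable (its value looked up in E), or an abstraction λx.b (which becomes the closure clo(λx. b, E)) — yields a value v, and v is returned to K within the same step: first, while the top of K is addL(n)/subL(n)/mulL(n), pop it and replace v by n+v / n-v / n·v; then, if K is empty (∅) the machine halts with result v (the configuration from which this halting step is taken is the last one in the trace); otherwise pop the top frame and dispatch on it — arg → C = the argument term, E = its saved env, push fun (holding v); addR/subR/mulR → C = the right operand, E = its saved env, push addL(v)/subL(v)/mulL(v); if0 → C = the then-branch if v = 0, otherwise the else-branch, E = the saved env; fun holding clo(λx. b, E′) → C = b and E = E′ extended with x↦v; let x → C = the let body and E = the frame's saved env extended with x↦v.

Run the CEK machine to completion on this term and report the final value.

t=0: [C=(9 - ((λy. ((λz. ((λw. z) z)) (y - y))) ((λx. 9) (if0 4 then 5 else 7)))) | E=∅ | K=∅]
t=1: [C=9 | E=∅ | K=[subR]]
t=2: [C=((λy. ((λz. ((λw. z) z)) (y - y))) ((λx. 9) (if0 4 then 5 else 7))) | E=∅ | K=[subL(9)]]
t=3: [C=(λy. ((λz. ((λw. z) z)) (y - y))) | E=∅ | K=[arg :: subL(9)]]
t=4: [C=((λx. 9) (if0 4 then 5 else 7)) | E=∅ | K=[fun :: subL(9)]]
t=5: [C=(λx. 9) | E=∅ | K=[arg :: fun :: subL(9)]]
t=6: [C=(if0 4 then 5 else 7) | E=∅ | K=[fun :: fun :: subL(9)]]
t=7: [C=4 | E=∅ | K=[if0 :: fun :: fun :: subL(9)]]
t=8: [C=7 | E=∅ | K=[fun :: fun :: subL(9)]]
t=9: [C=9 | E={x↦7} | K=[fun :: subL(9)]]
t=10: [C=((λz. ((λw. z) z)) (y - y)) | E={y↦9} | K=[subL(9)]]
t=11: [C=(λz. ((λw. z) z)) | E={y↦9} | K=[arg :: subL(9)]]
t=12: [C=(y - y) | E={y↦9} | K=[fun :: subL(9)]]
t=13: [C=y | E={y↦9} | K=[subR :: fun :: subL(9)]]
t=14: [C=y | E={y↦9} | K=[subL(9) :: fun :: subL(9)]]
t=15: [C=((λw. z) z) | E={z↦0, y↦9} | K=[subL(9)]]
t=16: [C=(λw. z) | E={z↦0, y↦9} | K=[arg :: subL(9)]]
t=17: [C=z | E={z↦0, y↦9} | K=[fun :: subL(9)]]
t=18: [C=z | E={w↦0, z↦0, y↦9} | K=[subL(9)]]
→ final value 9

Answer: 9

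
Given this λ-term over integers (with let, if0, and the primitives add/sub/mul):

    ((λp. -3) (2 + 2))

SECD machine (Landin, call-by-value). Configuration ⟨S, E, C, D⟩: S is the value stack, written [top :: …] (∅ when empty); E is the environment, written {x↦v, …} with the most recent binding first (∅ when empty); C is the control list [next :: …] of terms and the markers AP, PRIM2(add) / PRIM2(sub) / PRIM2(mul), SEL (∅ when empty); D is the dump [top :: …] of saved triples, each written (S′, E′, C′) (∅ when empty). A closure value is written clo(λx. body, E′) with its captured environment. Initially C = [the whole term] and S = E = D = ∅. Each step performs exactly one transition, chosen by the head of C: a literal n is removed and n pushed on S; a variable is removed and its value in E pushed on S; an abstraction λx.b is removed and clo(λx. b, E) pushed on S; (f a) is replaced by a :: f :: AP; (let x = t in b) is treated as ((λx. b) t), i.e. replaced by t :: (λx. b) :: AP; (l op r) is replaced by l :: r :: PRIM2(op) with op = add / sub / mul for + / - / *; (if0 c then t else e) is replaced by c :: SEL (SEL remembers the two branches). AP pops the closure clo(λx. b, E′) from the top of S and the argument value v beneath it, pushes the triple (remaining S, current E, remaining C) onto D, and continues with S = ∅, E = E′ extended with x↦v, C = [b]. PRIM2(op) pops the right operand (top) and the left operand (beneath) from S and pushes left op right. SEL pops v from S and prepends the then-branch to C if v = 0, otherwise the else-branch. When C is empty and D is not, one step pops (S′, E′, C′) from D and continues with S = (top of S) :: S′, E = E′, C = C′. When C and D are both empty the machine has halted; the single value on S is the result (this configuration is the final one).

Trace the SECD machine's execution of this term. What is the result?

Answer: -3

Machine steps:
step 0: ⟨S=∅; E=∅; C=[((λp. -3) (2 + 2))]; D=∅⟩
step 1: ⟨S=∅; E=∅; C=[(2 + 2) :: (λp. -3) :: AP]; D=∅⟩
step 2: ⟨S=∅; E=∅; C=[2 :: 2 :: PRIM2(add) :: (λp. -3) :: AP]; D=∅⟩
step 3: ⟨S=[2]; E=∅; C=[2 :: PRIM2(add) :: (λp. -3) :: AP]; D=∅⟩
step 4: ⟨S=[2 :: 2]; E=∅; C=[PRIM2(add) :: (λp. -3) :: AP]; D=∅⟩
step 5: ⟨S=[4]; E=∅; C=[(λp. -3) :: AP]; D=∅⟩
step 6: ⟨S=[clo(λp. -3, ∅) :: 4]; E=∅; C=[AP]; D=∅⟩
step 7: ⟨S=∅; E={p↦4}; C=[-3]; D=[(∅, ∅, ∅)]⟩
step 8: ⟨S=[-3]; E={p↦4}; C=∅; D=[(∅, ∅, ∅)]⟩
step 9: ⟨S=[-3]; E=∅; C=∅; D=∅⟩
→ final value -3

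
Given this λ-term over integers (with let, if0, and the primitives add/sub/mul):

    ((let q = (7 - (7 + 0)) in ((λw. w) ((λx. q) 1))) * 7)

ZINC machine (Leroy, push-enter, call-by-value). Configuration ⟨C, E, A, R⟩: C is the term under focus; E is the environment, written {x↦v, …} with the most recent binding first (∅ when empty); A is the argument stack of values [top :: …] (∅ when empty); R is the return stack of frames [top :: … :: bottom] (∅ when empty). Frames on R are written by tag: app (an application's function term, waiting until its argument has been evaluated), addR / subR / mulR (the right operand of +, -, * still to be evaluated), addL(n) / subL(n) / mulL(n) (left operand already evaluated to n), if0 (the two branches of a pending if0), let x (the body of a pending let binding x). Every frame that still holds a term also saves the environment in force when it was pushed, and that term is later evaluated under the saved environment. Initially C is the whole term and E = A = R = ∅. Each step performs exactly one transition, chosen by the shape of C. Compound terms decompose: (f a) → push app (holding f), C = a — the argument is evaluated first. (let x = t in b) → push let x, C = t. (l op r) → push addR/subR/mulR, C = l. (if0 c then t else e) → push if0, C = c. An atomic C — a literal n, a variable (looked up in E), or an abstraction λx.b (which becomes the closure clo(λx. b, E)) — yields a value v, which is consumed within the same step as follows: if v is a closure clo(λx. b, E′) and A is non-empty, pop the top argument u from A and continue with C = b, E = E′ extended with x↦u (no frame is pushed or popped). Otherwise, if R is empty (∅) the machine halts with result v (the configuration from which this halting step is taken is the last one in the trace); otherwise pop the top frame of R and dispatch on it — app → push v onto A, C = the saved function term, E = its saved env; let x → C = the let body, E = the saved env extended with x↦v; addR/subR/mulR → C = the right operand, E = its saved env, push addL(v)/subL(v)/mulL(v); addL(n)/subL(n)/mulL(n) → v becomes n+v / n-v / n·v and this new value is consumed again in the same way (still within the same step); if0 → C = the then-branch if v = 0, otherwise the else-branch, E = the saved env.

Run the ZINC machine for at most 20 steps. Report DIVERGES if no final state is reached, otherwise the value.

[0] ⟨C=((let q = (7 - (7 + 0)) in ((λw. w) ((λx. q) 1))) * 7); E=∅; A=∅; R=∅⟩
[1] ⟨C=(let q = (7 - (7 + 0)) in ((λw. w) ((λx. q) 1))); E=∅; A=∅; R=[mulR]⟩
[2] ⟨C=(7 - (7 + 0)); E=∅; A=∅; R=[let q :: mulR]⟩
[3] ⟨C=7; E=∅; A=∅; R=[subR :: let q :: mulR]⟩
[4] ⟨C=(7 + 0); E=∅; A=∅; R=[subL(7) :: let q :: mulR]⟩
[5] ⟨C=7; E=∅; A=∅; R=[addR :: subL(7) :: let q :: mulR]⟩
[6] ⟨C=0; E=∅; A=∅; R=[addL(7) :: subL(7) :: let q :: mulR]⟩
[7] ⟨C=((λw. w) ((λx. q) 1)); E={q↦0}; A=∅; R=[mulR]⟩
[8] ⟨C=((λx. q) 1); E={q↦0}; A=∅; R=[app :: mulR]⟩
[9] ⟨C=1; E={q↦0}; A=∅; R=[app :: app :: mulR]⟩
[10] ⟨C=(λx. q); E={q↦0}; A=[1]; R=[app :: mulR]⟩
[11] ⟨C=q; E={x↦1, q↦0}; A=∅; R=[app :: mulR]⟩
[12] ⟨C=(λw. w); E={q↦0}; A=[0]; R=[mulR]⟩
[13] ⟨C=w; E={w↦0, q↦0}; A=∅; R=[mulR]⟩
[14] ⟨C=7; E=∅; A=∅; R=[mulL(0)]⟩
→ final value 0

Answer: 0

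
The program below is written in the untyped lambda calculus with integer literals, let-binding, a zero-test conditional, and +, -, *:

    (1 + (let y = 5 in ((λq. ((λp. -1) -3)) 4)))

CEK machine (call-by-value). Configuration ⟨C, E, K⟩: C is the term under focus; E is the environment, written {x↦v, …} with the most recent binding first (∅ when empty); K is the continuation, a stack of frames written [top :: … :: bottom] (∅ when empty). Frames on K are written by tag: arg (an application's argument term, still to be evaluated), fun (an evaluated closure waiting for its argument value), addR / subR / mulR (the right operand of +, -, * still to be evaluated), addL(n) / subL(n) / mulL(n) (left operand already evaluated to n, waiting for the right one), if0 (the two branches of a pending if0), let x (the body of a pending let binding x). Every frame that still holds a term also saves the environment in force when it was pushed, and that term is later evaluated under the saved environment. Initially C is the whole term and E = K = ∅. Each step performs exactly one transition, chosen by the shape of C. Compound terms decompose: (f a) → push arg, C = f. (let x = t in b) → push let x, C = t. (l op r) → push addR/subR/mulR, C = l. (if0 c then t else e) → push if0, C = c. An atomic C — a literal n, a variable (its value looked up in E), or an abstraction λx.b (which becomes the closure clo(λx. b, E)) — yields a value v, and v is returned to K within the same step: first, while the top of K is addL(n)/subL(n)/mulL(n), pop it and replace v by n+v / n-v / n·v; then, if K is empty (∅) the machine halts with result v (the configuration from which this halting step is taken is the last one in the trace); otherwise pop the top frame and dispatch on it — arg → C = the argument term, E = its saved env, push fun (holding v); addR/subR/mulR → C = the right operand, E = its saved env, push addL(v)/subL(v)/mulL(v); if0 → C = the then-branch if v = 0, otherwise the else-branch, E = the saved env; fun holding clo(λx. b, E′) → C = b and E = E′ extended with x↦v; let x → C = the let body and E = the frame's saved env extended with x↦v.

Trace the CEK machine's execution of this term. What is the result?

Answer: 0

Machine steps:
t=0: ⟨C=(1 + (let y = 5 in ((λq. ((λp. -1) -3)) 4))); E=∅; K=∅⟩
t=1: ⟨C=1; E=∅; K=[addR]⟩
t=2: ⟨C=(let y = 5 in ((λq. ((λp. -1) -3)) 4)); E=∅; K=[addL(1)]⟩
t=3: ⟨C=5; E=∅; K=[let y :: addL(1)]⟩
t=4: ⟨C=((λq. ((λp. -1) -3)) 4); E={y↦5}; K=[addL(1)]⟩
t=5: ⟨C=(λq. ((λp. -1) -3)); E={y↦5}; K=[arg :: addL(1)]⟩
t=6: ⟨C=4; E={y↦5}; K=[fun :: addL(1)]⟩
t=7: ⟨C=((λp. -1) -3); E={q↦4, y↦5}; K=[addL(1)]⟩
t=8: ⟨C=(λp. -1); E={q↦4, y↦5}; K=[arg :: addL(1)]⟩
t=9: ⟨C=-3; E={q↦4, y↦5}; K=[fun :: addL(1)]⟩
t=10: ⟨C=-1; E={p↦-3, q↦4, y↦5}; K=[addL(1)]⟩
→ final value 0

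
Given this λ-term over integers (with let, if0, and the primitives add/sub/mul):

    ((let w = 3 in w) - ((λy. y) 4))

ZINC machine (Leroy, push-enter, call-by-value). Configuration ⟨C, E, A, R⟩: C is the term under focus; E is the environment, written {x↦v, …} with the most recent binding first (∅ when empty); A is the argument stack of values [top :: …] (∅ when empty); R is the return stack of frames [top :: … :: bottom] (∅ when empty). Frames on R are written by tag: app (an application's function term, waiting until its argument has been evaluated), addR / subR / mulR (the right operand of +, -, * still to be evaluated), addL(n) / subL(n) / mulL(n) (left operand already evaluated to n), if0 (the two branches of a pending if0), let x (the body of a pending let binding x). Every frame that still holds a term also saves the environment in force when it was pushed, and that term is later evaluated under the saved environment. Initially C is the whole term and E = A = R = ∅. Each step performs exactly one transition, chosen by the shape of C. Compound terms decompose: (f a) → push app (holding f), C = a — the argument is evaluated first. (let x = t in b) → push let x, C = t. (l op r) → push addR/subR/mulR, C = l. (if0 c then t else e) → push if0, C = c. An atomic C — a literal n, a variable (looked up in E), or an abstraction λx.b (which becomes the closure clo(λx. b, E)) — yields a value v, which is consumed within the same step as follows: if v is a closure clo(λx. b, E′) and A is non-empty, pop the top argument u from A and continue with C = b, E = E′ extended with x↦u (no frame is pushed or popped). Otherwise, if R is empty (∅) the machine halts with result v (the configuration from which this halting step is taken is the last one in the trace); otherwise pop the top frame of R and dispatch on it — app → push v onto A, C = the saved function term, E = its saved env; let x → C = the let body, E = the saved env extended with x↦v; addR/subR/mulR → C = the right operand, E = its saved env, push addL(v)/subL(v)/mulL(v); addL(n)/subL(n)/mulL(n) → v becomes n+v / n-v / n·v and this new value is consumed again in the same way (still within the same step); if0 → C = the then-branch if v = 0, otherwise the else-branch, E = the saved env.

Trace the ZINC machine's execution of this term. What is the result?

Answer: -1

Derivation:
[0] <C=((let w = 3 in w) - ((λy. y) 4)), E=∅, A=∅, R=∅>
[1] <C=(let w = 3 in w), E=∅, A=∅, R=[subR]>
[2] <C=3, E=∅, A=∅, R=[let w :: subR]>
[3] <C=w, E={w↦3}, A=∅, R=[subR]>
[4] <C=((λy. y) 4), E=∅, A=∅, R=[subL(3)]>
[5] <C=4, E=∅, A=∅, R=[app :: subL(3)]>
[6] <C=(λy. y), E=∅, A=[4], R=[subL(3)]>
[7] <C=y, E={y↦4}, A=∅, R=[subL(3)]>
→ final value -1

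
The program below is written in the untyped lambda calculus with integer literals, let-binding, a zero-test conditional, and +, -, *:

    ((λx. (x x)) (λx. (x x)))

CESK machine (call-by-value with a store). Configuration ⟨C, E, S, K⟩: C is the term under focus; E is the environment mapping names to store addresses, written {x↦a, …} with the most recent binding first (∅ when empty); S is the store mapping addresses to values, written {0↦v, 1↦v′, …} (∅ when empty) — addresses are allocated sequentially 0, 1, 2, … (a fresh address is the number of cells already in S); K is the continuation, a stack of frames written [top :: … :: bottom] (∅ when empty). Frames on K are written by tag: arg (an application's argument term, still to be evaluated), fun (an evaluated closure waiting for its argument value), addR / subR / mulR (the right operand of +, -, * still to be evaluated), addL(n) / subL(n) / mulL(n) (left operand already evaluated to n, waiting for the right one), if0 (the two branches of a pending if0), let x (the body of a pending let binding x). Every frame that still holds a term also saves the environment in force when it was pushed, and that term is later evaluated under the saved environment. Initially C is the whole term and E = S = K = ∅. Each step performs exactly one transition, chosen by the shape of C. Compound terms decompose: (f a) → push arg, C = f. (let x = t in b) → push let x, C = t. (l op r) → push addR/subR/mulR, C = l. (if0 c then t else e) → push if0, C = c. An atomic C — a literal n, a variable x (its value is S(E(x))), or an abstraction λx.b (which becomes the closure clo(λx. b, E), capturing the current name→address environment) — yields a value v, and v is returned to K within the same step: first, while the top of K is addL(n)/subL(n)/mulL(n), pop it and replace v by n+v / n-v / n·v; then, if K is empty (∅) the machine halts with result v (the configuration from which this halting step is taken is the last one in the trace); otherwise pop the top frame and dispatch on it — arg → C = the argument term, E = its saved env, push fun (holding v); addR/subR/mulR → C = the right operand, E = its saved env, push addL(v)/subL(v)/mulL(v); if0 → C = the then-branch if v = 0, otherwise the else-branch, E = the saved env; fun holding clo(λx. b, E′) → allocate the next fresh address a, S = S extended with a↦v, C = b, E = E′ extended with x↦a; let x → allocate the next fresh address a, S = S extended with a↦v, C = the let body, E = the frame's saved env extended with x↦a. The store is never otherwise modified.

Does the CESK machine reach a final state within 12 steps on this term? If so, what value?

Answer: DIVERGES (no final state within 12 steps)

Execution trace:
[0] [C=((λx. (x x)) (λx. (x x))) | E=∅ | S=∅ | K=∅]
[1] [C=(λx. (x x)) | E=∅ | S=∅ | K=[arg]]
[2] [C=(λx. (x x)) | E=∅ | S=∅ | K=[fun]]
[3] [C=(x x) | E={x↦0} | S={0↦clo(λx. (x x), ∅)} | K=∅]
[4] [C=x | E={x↦0} | S={0↦clo(λx. (x x), ∅)} | K=[arg]]
[5] [C=x | E={x↦0} | S={0↦clo(λx. (x x), ∅)} | K=[fun]]
[6] [C=(x x) | E={x↦1} | S={0↦clo(λx. (x x), ∅), 1↦clo(λx. (x x), ∅)} | K=∅]
[7] [C=x | E={x↦1} | S={0↦clo(λx. (x x), ∅), 1↦clo(λx. (x x), ∅)} | K=[arg]]
[8] [C=x | E={x↦1} | S={0↦clo(λx. (x x), ∅), 1↦clo(λx. (x x), ∅)} | K=[fun]]
[9] [C=(x x) | E={x↦2} | S={0↦clo(λx. (x x), ∅), 1↦clo(λx. (x x), ∅), 2↦clo(λx. (x x), ∅)} | K=∅]
[10] [C=x | E={x↦2} | S={0↦clo(λx. (x x), ∅), 1↦clo(λx. (x x), ∅), 2↦clo(λx. (x x), ∅)} | K=[arg]]
[11] [C=x | E={x↦2} | S={0↦clo(λx. (x x), ∅), 1↦clo(λx. (x x), ∅), 2↦clo(λx. (x x), ∅)} | K=[fun]]
[12] [C=(x x) | E={x↦3} | S={0↦clo(λx. (x x), ∅), 1↦clo(λx. (x x), ∅), 2↦clo(λx. (x x), ∅), 3↦clo(λx. (x x), ∅)} | K=∅]
→ 12 transitions taken and the configuration is still not final: no result within 12 steps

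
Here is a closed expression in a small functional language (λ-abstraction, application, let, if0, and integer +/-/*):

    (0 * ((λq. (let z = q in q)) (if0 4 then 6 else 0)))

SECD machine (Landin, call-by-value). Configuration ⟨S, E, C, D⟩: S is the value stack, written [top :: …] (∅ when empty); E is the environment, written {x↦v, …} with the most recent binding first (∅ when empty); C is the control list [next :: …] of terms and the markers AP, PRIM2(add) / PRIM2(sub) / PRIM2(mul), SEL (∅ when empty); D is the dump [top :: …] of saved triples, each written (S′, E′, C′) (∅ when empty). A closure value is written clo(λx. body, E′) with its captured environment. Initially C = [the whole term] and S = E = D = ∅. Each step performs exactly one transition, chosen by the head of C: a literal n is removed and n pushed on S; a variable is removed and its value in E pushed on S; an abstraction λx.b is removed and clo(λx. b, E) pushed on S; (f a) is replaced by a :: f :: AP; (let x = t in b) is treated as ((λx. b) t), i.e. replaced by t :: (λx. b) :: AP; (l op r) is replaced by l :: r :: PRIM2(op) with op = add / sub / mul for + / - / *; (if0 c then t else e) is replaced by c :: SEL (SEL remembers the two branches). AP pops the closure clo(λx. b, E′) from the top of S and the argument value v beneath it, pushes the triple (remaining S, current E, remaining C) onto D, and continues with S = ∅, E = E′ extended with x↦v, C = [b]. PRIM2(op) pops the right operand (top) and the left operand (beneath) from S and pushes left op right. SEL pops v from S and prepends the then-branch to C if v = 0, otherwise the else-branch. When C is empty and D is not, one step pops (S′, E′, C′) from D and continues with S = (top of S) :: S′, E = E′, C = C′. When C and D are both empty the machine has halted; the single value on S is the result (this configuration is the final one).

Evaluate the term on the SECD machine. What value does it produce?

Answer: 0

Derivation:
t=0: [S=∅ | E=∅ | C=[(0 * ((λq. (let z = q in q)) (if0 4 then 6 else 0)))] | D=∅]
t=1: [S=∅ | E=∅ | C=[0 :: ((λq. (let z = q in q)) (if0 4 then 6 else 0)) :: PRIM2(mul)] | D=∅]
t=2: [S=[0] | E=∅ | C=[((λq. (let z = q in q)) (if0 4 then 6 else 0)) :: PRIM2(mul)] | D=∅]
t=3: [S=[0] | E=∅ | C=[(if0 4 then 6 else 0) :: (λq. (let z = q in q)) :: AP :: PRIM2(mul)] | D=∅]
t=4: [S=[0] | E=∅ | C=[4 :: SEL :: (λq. (let z = q in q)) :: AP :: PRIM2(mul)] | D=∅]
t=5: [S=[4 :: 0] | E=∅ | C=[SEL :: (λq. (let z = q in q)) :: AP :: PRIM2(mul)] | D=∅]
t=6: [S=[0] | E=∅ | C=[0 :: (λq. (let z = q in q)) :: AP :: PRIM2(mul)] | D=∅]
t=7: [S=[0 :: 0] | E=∅ | C=[(λq. (let z = q in q)) :: AP :: PRIM2(mul)] | D=∅]
t=8: [S=[clo(λq. (let z = q in q), ∅) :: 0 :: 0] | E=∅ | C=[AP :: PRIM2(mul)] | D=∅]
t=9: [S=∅ | E={q↦0} | C=[(let z = q in q)] | D=[([0], ∅, [PRIM2(mul)])]]
t=10: [S=∅ | E={q↦0} | C=[q :: (λz. q) :: AP] | D=[([0], ∅, [PRIM2(mul)])]]
t=11: [S=[0] | E={q↦0} | C=[(λz. q) :: AP] | D=[([0], ∅, [PRIM2(mul)])]]
t=12: [S=[clo(λz. q, {q↦0}) :: 0] | E={q↦0} | C=[AP] | D=[([0], ∅, [PRIM2(mul)])]]
t=13: [S=∅ | E={z↦0, q↦0} | C=[q] | D=[(∅, {q↦0}, ∅) :: ([0], ∅, [PRIM2(mul)])]]
t=14: [S=[0] | E={z↦0, q↦0} | C=∅ | D=[(∅, {q↦0}, ∅) :: ([0], ∅, [PRIM2(mul)])]]
t=15: [S=[0] | E={q↦0} | C=∅ | D=[([0], ∅, [PRIM2(mul)])]]
t=16: [S=[0 :: 0] | E=∅ | C=[PRIM2(mul)] | D=∅]
t=17: [S=[0] | E=∅ | C=∅ | D=∅]
→ final value 0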